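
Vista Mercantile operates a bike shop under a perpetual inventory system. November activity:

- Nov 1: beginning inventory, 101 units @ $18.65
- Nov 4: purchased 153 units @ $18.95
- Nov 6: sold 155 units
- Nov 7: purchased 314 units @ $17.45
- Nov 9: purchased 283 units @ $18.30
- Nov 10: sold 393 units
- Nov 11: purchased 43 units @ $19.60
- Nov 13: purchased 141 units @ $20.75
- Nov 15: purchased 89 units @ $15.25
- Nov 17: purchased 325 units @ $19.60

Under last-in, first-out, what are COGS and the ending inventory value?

Nov 6, 155 sold [LIFO — newest first]: 153 @ $18.95 + 2 @ $18.65 = $2,936.65
Nov 10, 393 sold [LIFO — newest first]: 283 @ $18.30 + 110 @ $17.45 = $7,098.40
Total COGS = $2,936.65 + $7,098.40 = $10,035.05
Ending inventory: 99 @ $18.65 + 204 @ $17.45 + 43 @ $19.60 + 141 @ $20.75 + 89 @ $15.25 + 325 @ $19.60 = $16,901.95

COGS = $10,035.05; ending inventory = $16,901.95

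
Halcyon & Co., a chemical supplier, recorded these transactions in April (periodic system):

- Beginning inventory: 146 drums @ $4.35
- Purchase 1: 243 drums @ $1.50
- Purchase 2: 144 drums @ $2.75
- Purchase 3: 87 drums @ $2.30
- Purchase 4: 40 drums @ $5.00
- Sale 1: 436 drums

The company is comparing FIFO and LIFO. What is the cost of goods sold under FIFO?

FIFO COGS: 146 @ $4.35 + 243 @ $1.50 + 47 @ $2.75 = $1,128.85
LIFO COGS: 40 @ $5.00 + 87 @ $2.30 + 144 @ $2.75 + 165 @ $1.50 = $1,043.60

COGS = $1,128.85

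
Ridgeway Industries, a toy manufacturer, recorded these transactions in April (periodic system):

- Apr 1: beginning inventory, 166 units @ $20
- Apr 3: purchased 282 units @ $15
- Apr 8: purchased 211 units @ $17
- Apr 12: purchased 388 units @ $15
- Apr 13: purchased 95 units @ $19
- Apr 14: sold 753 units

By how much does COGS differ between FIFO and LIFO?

FIFO COGS: 166 @ $20 + 282 @ $15 + 211 @ $17 + 94 @ $15 = $12,547
LIFO COGS: 95 @ $19 + 388 @ $15 + 211 @ $17 + 59 @ $15 = $12,097
Difference = |$12,547 − $12,097| = $450

$450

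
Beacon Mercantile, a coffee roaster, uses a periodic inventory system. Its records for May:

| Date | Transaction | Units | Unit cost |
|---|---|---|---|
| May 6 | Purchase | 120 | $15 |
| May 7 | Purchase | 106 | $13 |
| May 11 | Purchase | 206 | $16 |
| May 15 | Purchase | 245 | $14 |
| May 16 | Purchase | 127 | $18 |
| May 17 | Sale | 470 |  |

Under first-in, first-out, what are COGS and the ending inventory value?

COGS = $7,006; ending inventory = $5,184

May 17, 470 sold [FIFO — oldest first]: 120 @ $15 + 106 @ $13 + 206 @ $16 + 38 @ $14 = $7,006
Ending inventory: 207 @ $14 + 127 @ $18 = $5,184
Check: goods available $12,190 = COGS $7,006 + ending $5,184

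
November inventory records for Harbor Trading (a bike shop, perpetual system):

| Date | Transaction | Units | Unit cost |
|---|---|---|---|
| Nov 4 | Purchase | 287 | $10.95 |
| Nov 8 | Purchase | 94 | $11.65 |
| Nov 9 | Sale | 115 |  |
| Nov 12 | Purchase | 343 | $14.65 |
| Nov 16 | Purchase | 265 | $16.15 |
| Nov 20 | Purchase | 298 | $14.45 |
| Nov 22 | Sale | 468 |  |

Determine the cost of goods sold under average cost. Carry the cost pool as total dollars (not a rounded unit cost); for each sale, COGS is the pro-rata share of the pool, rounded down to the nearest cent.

After Nov 4: 287 on hand, pool $3,142.65 (≈ $10.9500 each)
After Nov 8: 381 on hand, pool $4,237.75 (≈ $11.1227 each)
Nov 9, sell 115: 115/381 × $4,237.75 → $1,279.11
After Nov 12: 609 on hand, pool $7,983.59 (≈ $13.1093 each)
After Nov 16: 874 on hand, pool $12,263.34 (≈ $14.0313 each)
After Nov 20: 1172 on hand, pool $16,569.44 (≈ $14.1377 each)
Nov 22, sell 468: 468/1172 × $16,569.44 → $6,616.46
Total COGS = $1,279.11 + $6,616.46 = $7,895.57
Ending inventory (cost pool remaining) = $9,952.98

COGS = $7,895.57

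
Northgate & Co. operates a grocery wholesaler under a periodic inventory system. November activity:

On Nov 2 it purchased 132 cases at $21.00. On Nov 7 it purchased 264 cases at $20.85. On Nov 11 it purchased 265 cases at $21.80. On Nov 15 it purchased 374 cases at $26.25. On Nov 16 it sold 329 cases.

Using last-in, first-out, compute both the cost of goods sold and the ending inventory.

COGS = $8,636.25; ending inventory = $15,234.65

Nov 16, 329 sold [LIFO — newest first]: 329 @ $26.25 = $8,636.25
Ending inventory: 132 @ $21.00 + 264 @ $20.85 + 265 @ $21.80 + 45 @ $26.25 = $15,234.65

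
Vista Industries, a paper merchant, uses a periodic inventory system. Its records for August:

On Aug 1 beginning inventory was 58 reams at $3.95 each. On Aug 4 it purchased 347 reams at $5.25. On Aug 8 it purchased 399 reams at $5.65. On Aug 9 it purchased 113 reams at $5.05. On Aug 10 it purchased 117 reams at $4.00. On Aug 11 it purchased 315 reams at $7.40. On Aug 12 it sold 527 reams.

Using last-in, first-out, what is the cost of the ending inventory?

Ending inventory = $4,396.10

Aug 12, 527 sold [LIFO — newest first]: 315 @ $7.40 + 117 @ $4.00 + 95 @ $5.05 = $3,278.75
Ending inventory: 58 @ $3.95 + 347 @ $5.25 + 399 @ $5.65 + 18 @ $5.05 = $4,396.10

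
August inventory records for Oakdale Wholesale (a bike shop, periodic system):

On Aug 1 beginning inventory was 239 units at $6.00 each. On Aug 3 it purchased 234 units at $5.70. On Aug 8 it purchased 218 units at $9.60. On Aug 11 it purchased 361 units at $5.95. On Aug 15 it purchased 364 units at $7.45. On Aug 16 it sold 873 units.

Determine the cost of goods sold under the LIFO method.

Aug 16, 873 sold [LIFO — newest first]: 364 @ $7.45 + 361 @ $5.95 + 148 @ $9.60 = $6,280.55
Ending inventory: 239 @ $6.00 + 234 @ $5.70 + 70 @ $9.60 = $3,439.80
Check: goods available $9,720.35 = COGS $6,280.55 + ending $3,439.80

COGS = $6,280.55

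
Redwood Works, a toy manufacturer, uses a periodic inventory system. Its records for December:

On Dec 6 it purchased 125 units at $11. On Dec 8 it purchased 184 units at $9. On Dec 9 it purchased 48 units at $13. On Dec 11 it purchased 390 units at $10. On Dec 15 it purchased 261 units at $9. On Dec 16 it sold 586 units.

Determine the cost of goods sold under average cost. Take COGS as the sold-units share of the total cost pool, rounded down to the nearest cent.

COGS = $5,757.68

Dec 16, sell 586: 586/1008 × $9,904.00 → $5,757.68
Ending inventory (cost pool remaining) = $4,146.32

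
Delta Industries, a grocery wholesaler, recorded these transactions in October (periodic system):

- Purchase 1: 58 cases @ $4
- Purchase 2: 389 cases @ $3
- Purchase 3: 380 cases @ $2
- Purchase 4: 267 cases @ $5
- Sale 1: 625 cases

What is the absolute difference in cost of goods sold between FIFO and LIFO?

$296

FIFO COGS: 58 @ $4 + 389 @ $3 + 178 @ $2 = $1,755
LIFO COGS: 267 @ $5 + 358 @ $2 = $2,051
Difference = |$1,755 − $2,051| = $296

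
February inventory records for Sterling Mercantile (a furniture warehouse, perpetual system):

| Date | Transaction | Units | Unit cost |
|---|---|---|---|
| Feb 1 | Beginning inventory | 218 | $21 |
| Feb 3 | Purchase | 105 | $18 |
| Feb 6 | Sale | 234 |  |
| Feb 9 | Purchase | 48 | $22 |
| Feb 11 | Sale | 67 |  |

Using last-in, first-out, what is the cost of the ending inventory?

Ending inventory = $1,470

Feb 6, 234 sold [LIFO — newest first]: 105 @ $18 + 129 @ $21 = $4,599
Feb 11, 67 sold [LIFO — newest first]: 48 @ $22 + 19 @ $21 = $1,455
Total COGS = $4,599 + $1,455 = $6,054
Ending inventory: 70 @ $21 = $1,470
Check: goods available $7,524 = COGS $6,054 + ending $1,470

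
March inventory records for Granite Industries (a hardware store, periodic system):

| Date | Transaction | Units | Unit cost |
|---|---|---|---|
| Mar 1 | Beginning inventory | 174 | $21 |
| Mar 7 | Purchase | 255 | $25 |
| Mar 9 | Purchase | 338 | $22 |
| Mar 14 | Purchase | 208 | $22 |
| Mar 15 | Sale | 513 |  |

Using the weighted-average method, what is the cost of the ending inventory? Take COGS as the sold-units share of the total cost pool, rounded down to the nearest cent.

Ending inventory = $10,444.05

Mar 15, sell 513: 513/975 × $22,041.00 → $11,596.95
Ending inventory (cost pool remaining) = $10,444.05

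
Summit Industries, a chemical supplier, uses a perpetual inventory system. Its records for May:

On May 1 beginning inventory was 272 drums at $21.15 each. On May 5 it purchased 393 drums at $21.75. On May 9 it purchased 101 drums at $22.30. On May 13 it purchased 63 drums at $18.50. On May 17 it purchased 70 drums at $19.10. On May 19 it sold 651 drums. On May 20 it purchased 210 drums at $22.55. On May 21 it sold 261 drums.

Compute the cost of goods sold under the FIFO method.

COGS = $19,348.50

May 19, 651 sold [FIFO — oldest first]: 272 @ $21.15 + 379 @ $21.75 = $13,996.05
May 21, 261 sold [FIFO — oldest first]: 14 @ $21.75 + 101 @ $22.30 + 63 @ $18.50 + 70 @ $19.10 + 13 @ $22.55 = $5,352.45
Total COGS = $13,996.05 + $5,352.45 = $19,348.50
Ending inventory: 197 @ $22.55 = $4,442.35
Check: goods available $23,790.85 = COGS $19,348.50 + ending $4,442.35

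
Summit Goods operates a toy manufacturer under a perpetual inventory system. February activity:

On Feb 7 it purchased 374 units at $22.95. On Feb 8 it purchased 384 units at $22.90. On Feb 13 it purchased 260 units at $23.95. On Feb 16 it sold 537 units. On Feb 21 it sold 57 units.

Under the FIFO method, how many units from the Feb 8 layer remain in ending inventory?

164

Feb 16, 537 sold [FIFO — oldest first]: 374 @ $22.95 + 163 @ $22.90 = $12,316.00
Feb 21, 57 sold [FIFO — oldest first]: 57 @ $22.90 = $1,305.30
Total COGS = $12,316.00 + $1,305.30 = $13,621.30
Ending inventory: 164 @ $22.90 + 260 @ $23.95 = $9,982.60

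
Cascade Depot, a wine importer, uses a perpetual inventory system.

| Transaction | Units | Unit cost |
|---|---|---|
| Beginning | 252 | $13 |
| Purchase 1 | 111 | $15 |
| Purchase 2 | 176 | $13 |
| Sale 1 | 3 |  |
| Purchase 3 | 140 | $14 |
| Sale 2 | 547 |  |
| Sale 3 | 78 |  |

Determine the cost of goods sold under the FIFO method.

COGS = $8,475

Sale 1 (3) [FIFO — oldest first]: 3 @ $13 = $39
Sale 2 (547) [FIFO — oldest first]: 249 @ $13 + 111 @ $15 + 176 @ $13 + 11 @ $14 = $7,344
Sale 3 (78) [FIFO — oldest first]: 78 @ $14 = $1,092
Total COGS = $39 + $7,344 + $1,092 = $8,475
Ending inventory: 51 @ $14 = $714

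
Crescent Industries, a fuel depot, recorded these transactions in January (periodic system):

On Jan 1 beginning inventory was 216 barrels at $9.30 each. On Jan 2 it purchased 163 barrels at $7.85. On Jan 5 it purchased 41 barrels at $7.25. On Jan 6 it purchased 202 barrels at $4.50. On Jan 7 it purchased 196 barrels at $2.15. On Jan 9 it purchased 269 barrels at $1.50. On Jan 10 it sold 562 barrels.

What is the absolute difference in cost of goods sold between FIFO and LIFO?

FIFO COGS: 216 @ $9.30 + 163 @ $7.85 + 41 @ $7.25 + 142 @ $4.50 = $4,224.60
LIFO COGS: 269 @ $1.50 + 196 @ $2.15 + 97 @ $4.50 = $1,261.40
Difference = |$4,224.60 − $1,261.40| = $2,963.20

$2,963.20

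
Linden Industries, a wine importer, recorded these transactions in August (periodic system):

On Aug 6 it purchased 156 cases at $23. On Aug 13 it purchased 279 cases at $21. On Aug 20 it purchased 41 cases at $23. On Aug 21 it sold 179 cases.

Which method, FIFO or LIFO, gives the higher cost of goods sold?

FIFO

FIFO COGS: 156 @ $23 + 23 @ $21 = $4,071
LIFO COGS: 41 @ $23 + 138 @ $21 = $3,841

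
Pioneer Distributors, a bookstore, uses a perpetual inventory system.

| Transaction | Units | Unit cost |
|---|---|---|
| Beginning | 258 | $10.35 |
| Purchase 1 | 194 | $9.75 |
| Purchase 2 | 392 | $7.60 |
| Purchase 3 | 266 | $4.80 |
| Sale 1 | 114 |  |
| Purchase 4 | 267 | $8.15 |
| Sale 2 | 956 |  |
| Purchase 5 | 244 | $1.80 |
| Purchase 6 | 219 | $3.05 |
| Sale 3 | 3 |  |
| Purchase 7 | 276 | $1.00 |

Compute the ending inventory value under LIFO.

Ending inventory = $4,522.05

Sale 1 (114) [LIFO — newest first]: 114 @ $4.80 = $547.20
Sale 2 (956) [LIFO — newest first]: 267 @ $8.15 + 152 @ $4.80 + 392 @ $7.60 + 145 @ $9.75 = $7,298.60
Sale 3 (3) [LIFO — newest first]: 3 @ $3.05 = $9.15
Total COGS = $547.20 + $7,298.60 + $9.15 = $7,854.95
Ending inventory: 258 @ $10.35 + 49 @ $9.75 + 244 @ $1.80 + 216 @ $3.05 + 276 @ $1.00 = $4,522.05
Check: goods available $12,377.00 = COGS $7,854.95 + ending $4,522.05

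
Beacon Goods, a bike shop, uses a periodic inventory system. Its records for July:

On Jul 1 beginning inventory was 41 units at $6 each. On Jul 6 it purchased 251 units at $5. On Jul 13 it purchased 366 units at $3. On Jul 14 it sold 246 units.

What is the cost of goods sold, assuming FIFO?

COGS = $1,271

Jul 14, 246 sold [FIFO — oldest first]: 41 @ $6 + 205 @ $5 = $1,271
Ending inventory: 46 @ $5 + 366 @ $3 = $1,328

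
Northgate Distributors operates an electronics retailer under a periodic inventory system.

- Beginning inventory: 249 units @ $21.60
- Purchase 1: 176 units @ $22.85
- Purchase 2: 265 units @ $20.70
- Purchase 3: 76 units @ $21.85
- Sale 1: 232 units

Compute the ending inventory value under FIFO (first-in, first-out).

Sale 1 (232) [FIFO — oldest first]: 232 @ $21.60 = $5,011.20
Ending inventory: 17 @ $21.60 + 176 @ $22.85 + 265 @ $20.70 + 76 @ $21.85 = $11,534.90

Ending inventory = $11,534.90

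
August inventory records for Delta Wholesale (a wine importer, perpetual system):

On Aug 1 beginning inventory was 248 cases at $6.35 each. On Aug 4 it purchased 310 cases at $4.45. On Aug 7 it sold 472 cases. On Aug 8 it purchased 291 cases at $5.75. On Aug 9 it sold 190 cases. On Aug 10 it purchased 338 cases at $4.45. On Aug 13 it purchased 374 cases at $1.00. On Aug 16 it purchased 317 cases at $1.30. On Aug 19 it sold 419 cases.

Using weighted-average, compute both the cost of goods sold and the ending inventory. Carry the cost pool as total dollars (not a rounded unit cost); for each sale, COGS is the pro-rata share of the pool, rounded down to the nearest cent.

COGS = $4,724.66; ending inventory = $2,193.09

After Aug 1: 248 on hand, pool $1,574.80 (≈ $6.3500 each)
After Aug 4: 558 on hand, pool $2,954.30 (≈ $5.2944 each)
Aug 7, sell 472: 472/558 × $2,954.30 → $2,498.97
After Aug 8: 377 on hand, pool $2,128.58 (≈ $5.6461 each)
Aug 9, sell 190: 190/377 × $2,128.58 → $1,072.75
After Aug 10: 525 on hand, pool $2,559.93 (≈ $4.8761 each)
After Aug 13: 899 on hand, pool $2,933.93 (≈ $3.2635 each)
After Aug 16: 1216 on hand, pool $3,346.03 (≈ $2.7517 each)
Aug 19, sell 419: 419/1216 × $3,346.03 → $1,152.94
Total COGS = $2,498.97 + $1,072.75 + $1,152.94 = $4,724.66
Ending inventory (cost pool remaining) = $2,193.09
Check: goods available $6,917.75 = COGS $4,724.66 + ending $2,193.09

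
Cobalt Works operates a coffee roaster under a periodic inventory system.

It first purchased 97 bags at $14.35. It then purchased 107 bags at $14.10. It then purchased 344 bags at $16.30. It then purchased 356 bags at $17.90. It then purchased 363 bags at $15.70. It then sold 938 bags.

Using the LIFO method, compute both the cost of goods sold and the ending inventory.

Sale 1 (938) [LIFO — newest first]: 363 @ $15.70 + 356 @ $17.90 + 219 @ $16.30 = $15,641.20
Ending inventory: 97 @ $14.35 + 107 @ $14.10 + 125 @ $16.30 = $4,938.15

COGS = $15,641.20; ending inventory = $4,938.15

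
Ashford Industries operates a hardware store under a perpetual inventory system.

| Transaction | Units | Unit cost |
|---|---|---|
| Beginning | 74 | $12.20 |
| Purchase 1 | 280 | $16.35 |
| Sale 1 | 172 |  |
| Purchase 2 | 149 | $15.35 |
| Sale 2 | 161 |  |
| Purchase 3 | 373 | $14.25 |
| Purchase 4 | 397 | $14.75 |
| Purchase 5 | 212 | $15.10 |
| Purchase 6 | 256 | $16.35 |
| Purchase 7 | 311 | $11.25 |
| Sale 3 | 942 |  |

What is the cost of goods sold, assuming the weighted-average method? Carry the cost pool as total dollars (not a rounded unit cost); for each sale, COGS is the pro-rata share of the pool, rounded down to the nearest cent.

COGS = $18,669.67

After Beginning: 74 on hand, pool $902.80 (≈ $12.2000 each)
After Purchase 1: 354 on hand, pool $5,480.80 (≈ $15.4825 each)
Sale 1, sell 172: 172/354 × $5,480.80 → $2,662.98
After Purchase 2: 331 on hand, pool $5,104.97 (≈ $15.4229 each)
Sale 2, sell 161: 161/331 × $5,104.97 → $2,483.08
After Purchase 3: 543 on hand, pool $7,937.14 (≈ $14.6172 each)
After Purchase 4: 940 on hand, pool $13,792.89 (≈ $14.6733 each)
After Purchase 5: 1152 on hand, pool $16,994.09 (≈ $14.7518 each)
After Purchase 6: 1408 on hand, pool $21,179.69 (≈ $15.0424 each)
After Purchase 7: 1719 on hand, pool $24,678.44 (≈ $14.3563 each)
Sale 3, sell 942: 942/1719 × $24,678.44 → $13,523.61
Total COGS = $2,662.98 + $2,483.08 + $13,523.61 = $18,669.67
Ending inventory (cost pool remaining) = $11,154.83
Check: goods available $29,824.50 = COGS $18,669.67 + ending $11,154.83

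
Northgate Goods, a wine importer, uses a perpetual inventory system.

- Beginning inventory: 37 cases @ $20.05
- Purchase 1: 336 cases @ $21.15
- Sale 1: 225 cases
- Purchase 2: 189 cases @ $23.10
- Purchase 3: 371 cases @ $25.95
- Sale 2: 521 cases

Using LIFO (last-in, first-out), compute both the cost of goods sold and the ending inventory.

Sale 1 (225) [LIFO — newest first]: 225 @ $21.15 = $4,758.75
Sale 2 (521) [LIFO — newest first]: 371 @ $25.95 + 150 @ $23.10 = $13,092.45
Total COGS = $4,758.75 + $13,092.45 = $17,851.20
Ending inventory: 37 @ $20.05 + 111 @ $21.15 + 39 @ $23.10 = $3,990.40
Check: goods available $21,841.60 = COGS $17,851.20 + ending $3,990.40

COGS = $17,851.20; ending inventory = $3,990.40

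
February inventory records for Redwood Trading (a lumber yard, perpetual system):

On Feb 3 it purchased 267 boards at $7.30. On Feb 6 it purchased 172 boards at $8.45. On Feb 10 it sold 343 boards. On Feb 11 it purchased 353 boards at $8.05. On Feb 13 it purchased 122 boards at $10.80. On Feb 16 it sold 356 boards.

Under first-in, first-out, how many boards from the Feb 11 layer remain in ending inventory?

93

Feb 10, 343 sold [FIFO — oldest first]: 267 @ $7.30 + 76 @ $8.45 = $2,591.30
Feb 16, 356 sold [FIFO — oldest first]: 96 @ $8.45 + 260 @ $8.05 = $2,904.20
Total COGS = $2,591.30 + $2,904.20 = $5,495.50
Ending inventory: 93 @ $8.05 + 122 @ $10.80 = $2,066.25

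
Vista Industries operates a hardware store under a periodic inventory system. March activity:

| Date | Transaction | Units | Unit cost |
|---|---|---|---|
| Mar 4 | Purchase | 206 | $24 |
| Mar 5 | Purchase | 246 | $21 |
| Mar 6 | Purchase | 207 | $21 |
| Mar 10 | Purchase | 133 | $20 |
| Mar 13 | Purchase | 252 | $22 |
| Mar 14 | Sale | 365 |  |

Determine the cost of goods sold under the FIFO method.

COGS = $8,283

Mar 14, 365 sold [FIFO — oldest first]: 206 @ $24 + 159 @ $21 = $8,283
Ending inventory: 87 @ $21 + 207 @ $21 + 133 @ $20 + 252 @ $22 = $14,378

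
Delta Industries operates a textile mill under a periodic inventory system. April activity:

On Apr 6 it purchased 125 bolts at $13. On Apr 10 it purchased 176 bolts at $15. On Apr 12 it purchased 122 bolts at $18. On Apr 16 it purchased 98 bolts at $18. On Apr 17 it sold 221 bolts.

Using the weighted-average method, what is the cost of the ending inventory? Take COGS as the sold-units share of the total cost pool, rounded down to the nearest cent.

Ending inventory = $4,736.09

Apr 17, sell 221: 221/521 × $8,225.00 → $3,488.91
Ending inventory (cost pool remaining) = $4,736.09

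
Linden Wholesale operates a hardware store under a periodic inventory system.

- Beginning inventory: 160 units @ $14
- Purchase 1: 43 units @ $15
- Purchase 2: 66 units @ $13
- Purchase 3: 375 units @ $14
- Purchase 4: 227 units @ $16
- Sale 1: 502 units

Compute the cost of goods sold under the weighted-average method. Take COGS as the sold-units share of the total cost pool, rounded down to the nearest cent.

Sale 1, sell 502: 502/871 × $12,625.00 → $7,276.40
Ending inventory (cost pool remaining) = $5,348.60

COGS = $7,276.40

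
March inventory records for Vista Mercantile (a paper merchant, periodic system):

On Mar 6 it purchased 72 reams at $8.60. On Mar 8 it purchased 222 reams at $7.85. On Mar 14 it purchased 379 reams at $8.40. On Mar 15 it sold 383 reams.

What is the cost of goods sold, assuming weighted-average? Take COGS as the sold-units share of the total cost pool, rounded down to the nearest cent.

COGS = $3,155.90

Mar 15, sell 383: 383/673 × $5,545.50 → $3,155.90
Ending inventory (cost pool remaining) = $2,389.60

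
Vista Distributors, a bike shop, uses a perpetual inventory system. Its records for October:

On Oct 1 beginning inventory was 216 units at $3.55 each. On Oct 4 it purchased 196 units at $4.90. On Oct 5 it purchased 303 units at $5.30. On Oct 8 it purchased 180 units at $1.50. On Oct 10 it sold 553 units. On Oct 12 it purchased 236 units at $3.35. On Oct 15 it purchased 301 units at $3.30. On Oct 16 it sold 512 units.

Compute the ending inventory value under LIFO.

Oct 10, 553 sold [LIFO — newest first]: 180 @ $1.50 + 303 @ $5.30 + 70 @ $4.90 = $2,218.90
Oct 16, 512 sold [LIFO — newest first]: 301 @ $3.30 + 211 @ $3.35 = $1,700.15
Total COGS = $2,218.90 + $1,700.15 = $3,919.05
Ending inventory: 216 @ $3.55 + 126 @ $4.90 + 25 @ $3.35 = $1,467.95

Ending inventory = $1,467.95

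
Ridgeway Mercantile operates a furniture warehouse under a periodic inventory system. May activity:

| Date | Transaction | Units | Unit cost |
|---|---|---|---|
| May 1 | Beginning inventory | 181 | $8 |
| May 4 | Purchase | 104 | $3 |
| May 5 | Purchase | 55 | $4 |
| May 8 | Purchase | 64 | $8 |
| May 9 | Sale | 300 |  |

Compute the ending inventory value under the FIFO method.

Ending inventory = $672

May 9, 300 sold [FIFO — oldest first]: 181 @ $8 + 104 @ $3 + 15 @ $4 = $1,820
Ending inventory: 40 @ $4 + 64 @ $8 = $672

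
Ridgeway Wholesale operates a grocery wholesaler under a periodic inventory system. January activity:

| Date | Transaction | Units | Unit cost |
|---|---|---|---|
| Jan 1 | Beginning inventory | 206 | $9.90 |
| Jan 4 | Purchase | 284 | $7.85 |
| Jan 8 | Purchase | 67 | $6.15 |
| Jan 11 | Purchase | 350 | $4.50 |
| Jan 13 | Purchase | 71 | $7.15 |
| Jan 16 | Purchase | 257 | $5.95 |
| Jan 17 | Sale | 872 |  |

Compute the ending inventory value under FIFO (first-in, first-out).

Ending inventory = $2,194.30

Jan 17, 872 sold [FIFO — oldest first]: 206 @ $9.90 + 284 @ $7.85 + 67 @ $6.15 + 315 @ $4.50 = $6,098.35
Ending inventory: 35 @ $4.50 + 71 @ $7.15 + 257 @ $5.95 = $2,194.30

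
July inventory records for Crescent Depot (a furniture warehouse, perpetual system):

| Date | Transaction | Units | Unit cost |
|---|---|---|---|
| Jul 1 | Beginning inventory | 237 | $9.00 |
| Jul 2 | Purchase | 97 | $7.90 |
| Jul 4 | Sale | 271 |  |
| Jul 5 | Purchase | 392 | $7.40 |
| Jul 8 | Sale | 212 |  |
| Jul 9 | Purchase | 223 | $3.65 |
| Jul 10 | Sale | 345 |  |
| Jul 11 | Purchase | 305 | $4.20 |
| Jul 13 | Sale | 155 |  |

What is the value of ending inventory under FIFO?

Ending inventory = $1,138.20

Jul 4, 271 sold [FIFO — oldest first]: 237 @ $9.00 + 34 @ $7.90 = $2,401.60
Jul 8, 212 sold [FIFO — oldest first]: 63 @ $7.90 + 149 @ $7.40 = $1,600.30
Jul 10, 345 sold [FIFO — oldest first]: 243 @ $7.40 + 102 @ $3.65 = $2,170.50
Jul 13, 155 sold [FIFO — oldest first]: 121 @ $3.65 + 34 @ $4.20 = $584.45
Total COGS = $2,401.60 + $1,600.30 + $2,170.50 + $584.45 = $6,756.85
Ending inventory: 271 @ $4.20 = $1,138.20
Check: goods available $7,895.05 = COGS $6,756.85 + ending $1,138.20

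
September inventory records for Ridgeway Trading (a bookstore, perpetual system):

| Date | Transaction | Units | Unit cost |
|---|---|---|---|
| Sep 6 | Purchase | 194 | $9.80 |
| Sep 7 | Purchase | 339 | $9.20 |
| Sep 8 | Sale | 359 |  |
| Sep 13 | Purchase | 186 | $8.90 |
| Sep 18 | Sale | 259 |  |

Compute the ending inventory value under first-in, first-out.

Ending inventory = $898.90

Sep 8, 359 sold [FIFO — oldest first]: 194 @ $9.80 + 165 @ $9.20 = $3,419.20
Sep 18, 259 sold [FIFO — oldest first]: 174 @ $9.20 + 85 @ $8.90 = $2,357.30
Total COGS = $3,419.20 + $2,357.30 = $5,776.50
Ending inventory: 101 @ $8.90 = $898.90
Check: goods available $6,675.40 = COGS $5,776.50 + ending $898.90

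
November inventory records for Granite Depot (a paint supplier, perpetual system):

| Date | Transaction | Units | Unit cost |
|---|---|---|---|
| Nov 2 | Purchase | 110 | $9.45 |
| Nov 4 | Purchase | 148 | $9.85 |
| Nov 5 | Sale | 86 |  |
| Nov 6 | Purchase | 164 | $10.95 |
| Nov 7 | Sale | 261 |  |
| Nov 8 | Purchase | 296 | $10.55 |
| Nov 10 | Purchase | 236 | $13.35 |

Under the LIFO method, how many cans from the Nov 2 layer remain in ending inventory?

Nov 5, 86 sold [LIFO — newest first]: 86 @ $9.85 = $847.10
Nov 7, 261 sold [LIFO — newest first]: 164 @ $10.95 + 62 @ $9.85 + 35 @ $9.45 = $2,737.25
Total COGS = $847.10 + $2,737.25 = $3,584.35
Ending inventory: 75 @ $9.45 + 296 @ $10.55 + 236 @ $13.35 = $6,982.15
Check: goods available $10,566.50 = COGS $3,584.35 + ending $6,982.15

75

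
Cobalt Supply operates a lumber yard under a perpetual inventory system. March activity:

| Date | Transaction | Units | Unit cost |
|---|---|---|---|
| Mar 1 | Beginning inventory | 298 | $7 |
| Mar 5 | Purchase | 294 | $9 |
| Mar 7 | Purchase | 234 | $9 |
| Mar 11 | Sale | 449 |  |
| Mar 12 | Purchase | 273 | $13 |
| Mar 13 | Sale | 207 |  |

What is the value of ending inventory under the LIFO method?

Mar 11, 449 sold [LIFO — newest first]: 234 @ $9 + 215 @ $9 = $4,041
Mar 13, 207 sold [LIFO — newest first]: 207 @ $13 = $2,691
Total COGS = $4,041 + $2,691 = $6,732
Ending inventory: 298 @ $7 + 79 @ $9 + 66 @ $13 = $3,655
Check: goods available $10,387 = COGS $6,732 + ending $3,655

Ending inventory = $3,655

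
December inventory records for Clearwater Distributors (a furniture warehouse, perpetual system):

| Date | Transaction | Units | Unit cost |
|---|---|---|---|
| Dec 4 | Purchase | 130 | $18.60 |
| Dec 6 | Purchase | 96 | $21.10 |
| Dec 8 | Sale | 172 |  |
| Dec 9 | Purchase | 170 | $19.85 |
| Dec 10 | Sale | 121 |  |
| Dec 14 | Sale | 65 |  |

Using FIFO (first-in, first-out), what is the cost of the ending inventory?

Ending inventory = $754.30

Dec 8, 172 sold [FIFO — oldest first]: 130 @ $18.60 + 42 @ $21.10 = $3,304.20
Dec 10, 121 sold [FIFO — oldest first]: 54 @ $21.10 + 67 @ $19.85 = $2,469.35
Dec 14, 65 sold [FIFO — oldest first]: 65 @ $19.85 = $1,290.25
Total COGS = $3,304.20 + $2,469.35 + $1,290.25 = $7,063.80
Ending inventory: 38 @ $19.85 = $754.30
Check: goods available $7,818.10 = COGS $7,063.80 + ending $754.30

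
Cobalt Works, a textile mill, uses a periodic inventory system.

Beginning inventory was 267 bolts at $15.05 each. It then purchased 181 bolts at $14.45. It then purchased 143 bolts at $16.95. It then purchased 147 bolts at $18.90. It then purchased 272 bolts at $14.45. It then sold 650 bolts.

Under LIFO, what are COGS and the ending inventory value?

Sale 1 (650) [LIFO — newest first]: 272 @ $14.45 + 147 @ $18.90 + 143 @ $16.95 + 88 @ $14.45 = $10,404.15
Ending inventory: 267 @ $15.05 + 93 @ $14.45 = $5,362.20

COGS = $10,404.15; ending inventory = $5,362.20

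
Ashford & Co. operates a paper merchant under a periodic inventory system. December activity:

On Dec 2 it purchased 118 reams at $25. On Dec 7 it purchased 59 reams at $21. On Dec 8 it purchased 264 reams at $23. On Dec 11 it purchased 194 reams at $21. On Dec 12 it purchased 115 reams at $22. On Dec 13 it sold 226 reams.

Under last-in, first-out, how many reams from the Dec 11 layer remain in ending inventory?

83

Dec 13, 226 sold [LIFO — newest first]: 115 @ $22 + 111 @ $21 = $4,861
Ending inventory: 118 @ $25 + 59 @ $21 + 264 @ $23 + 83 @ $21 = $12,004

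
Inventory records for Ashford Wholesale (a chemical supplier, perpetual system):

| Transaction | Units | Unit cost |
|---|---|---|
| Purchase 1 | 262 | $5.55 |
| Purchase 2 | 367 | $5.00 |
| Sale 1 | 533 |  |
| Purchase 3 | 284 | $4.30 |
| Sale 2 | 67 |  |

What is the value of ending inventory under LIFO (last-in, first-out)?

Ending inventory = $1,465.90

Sale 1 (533) [LIFO — newest first]: 367 @ $5.00 + 166 @ $5.55 = $2,756.30
Sale 2 (67) [LIFO — newest first]: 67 @ $4.30 = $288.10
Total COGS = $2,756.30 + $288.10 = $3,044.40
Ending inventory: 96 @ $5.55 + 217 @ $4.30 = $1,465.90
Check: goods available $4,510.30 = COGS $3,044.40 + ending $1,465.90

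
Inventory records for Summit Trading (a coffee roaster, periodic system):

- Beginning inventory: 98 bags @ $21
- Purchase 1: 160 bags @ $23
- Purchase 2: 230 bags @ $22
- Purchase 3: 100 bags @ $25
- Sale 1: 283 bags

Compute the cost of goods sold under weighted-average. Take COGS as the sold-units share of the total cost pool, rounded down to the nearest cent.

Sale 1, sell 283: 283/588 × $13,298.00 → $6,400.22
Ending inventory (cost pool remaining) = $6,897.78
Check: goods available $13,298.00 = COGS $6,400.22 + ending $6,897.78

COGS = $6,400.22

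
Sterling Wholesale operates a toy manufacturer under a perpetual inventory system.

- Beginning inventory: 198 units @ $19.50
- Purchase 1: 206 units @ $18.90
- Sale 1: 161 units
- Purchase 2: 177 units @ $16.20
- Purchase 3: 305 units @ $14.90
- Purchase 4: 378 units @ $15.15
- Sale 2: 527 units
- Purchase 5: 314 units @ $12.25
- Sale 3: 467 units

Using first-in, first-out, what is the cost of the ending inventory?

Ending inventory = $5,497.85

Sale 1 (161) [FIFO — oldest first]: 161 @ $19.50 = $3,139.50
Sale 2 (527) [FIFO — oldest first]: 37 @ $19.50 + 206 @ $18.90 + 177 @ $16.20 + 107 @ $14.90 = $9,076.60
Sale 3 (467) [FIFO — oldest first]: 198 @ $14.90 + 269 @ $15.15 = $7,025.55
Total COGS = $3,139.50 + $9,076.60 + $7,025.55 = $19,241.65
Ending inventory: 109 @ $15.15 + 314 @ $12.25 = $5,497.85
Check: goods available $24,739.50 = COGS $19,241.65 + ending $5,497.85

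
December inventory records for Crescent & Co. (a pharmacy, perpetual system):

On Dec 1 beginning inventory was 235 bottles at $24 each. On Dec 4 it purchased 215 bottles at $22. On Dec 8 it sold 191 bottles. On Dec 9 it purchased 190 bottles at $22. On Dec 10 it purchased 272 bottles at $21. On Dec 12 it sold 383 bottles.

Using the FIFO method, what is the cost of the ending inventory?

Dec 8, 191 sold [FIFO — oldest first]: 191 @ $24 = $4,584
Dec 12, 383 sold [FIFO — oldest first]: 44 @ $24 + 215 @ $22 + 124 @ $22 = $8,514
Total COGS = $4,584 + $8,514 = $13,098
Ending inventory: 66 @ $22 + 272 @ $21 = $7,164

Ending inventory = $7,164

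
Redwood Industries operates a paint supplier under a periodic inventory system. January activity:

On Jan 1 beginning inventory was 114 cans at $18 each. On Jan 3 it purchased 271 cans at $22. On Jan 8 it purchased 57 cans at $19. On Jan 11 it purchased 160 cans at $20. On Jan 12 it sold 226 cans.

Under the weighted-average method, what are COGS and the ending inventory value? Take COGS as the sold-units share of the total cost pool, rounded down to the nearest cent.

Jan 12, sell 226: 226/602 × $12,297.00 → $4,616.48
Ending inventory (cost pool remaining) = $7,680.52
Check: goods available $12,297.00 = COGS $4,616.48 + ending $7,680.52

COGS = $4,616.48; ending inventory = $7,680.52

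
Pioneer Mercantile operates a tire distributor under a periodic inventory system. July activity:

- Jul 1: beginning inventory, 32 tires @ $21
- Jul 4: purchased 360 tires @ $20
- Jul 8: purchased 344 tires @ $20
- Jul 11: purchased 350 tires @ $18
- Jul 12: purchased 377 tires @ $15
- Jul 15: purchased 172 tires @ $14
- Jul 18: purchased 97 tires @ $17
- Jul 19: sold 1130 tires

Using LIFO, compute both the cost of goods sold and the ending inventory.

COGS = $18,692; ending inventory = $12,072

Jul 19, 1130 sold [LIFO — newest first]: 97 @ $17 + 172 @ $14 + 377 @ $15 + 350 @ $18 + 134 @ $20 = $18,692
Ending inventory: 32 @ $21 + 360 @ $20 + 210 @ $20 = $12,072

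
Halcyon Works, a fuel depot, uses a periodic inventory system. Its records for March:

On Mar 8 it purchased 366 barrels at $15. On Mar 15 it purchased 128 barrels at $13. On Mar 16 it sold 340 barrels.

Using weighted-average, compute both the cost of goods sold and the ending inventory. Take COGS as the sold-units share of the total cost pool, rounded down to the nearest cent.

COGS = $4,923.80; ending inventory = $2,230.20

Mar 16, sell 340: 340/494 × $7,154.00 → $4,923.80
Ending inventory (cost pool remaining) = $2,230.20
Check: goods available $7,154.00 = COGS $4,923.80 + ending $2,230.20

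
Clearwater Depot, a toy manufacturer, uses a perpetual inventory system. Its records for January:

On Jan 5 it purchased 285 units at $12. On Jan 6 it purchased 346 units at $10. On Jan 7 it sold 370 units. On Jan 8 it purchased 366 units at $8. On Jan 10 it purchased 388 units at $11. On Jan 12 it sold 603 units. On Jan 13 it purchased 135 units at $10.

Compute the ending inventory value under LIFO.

Jan 7, 370 sold [LIFO — newest first]: 346 @ $10 + 24 @ $12 = $3,748
Jan 12, 603 sold [LIFO — newest first]: 388 @ $11 + 215 @ $8 = $5,988
Total COGS = $3,748 + $5,988 = $9,736
Ending inventory: 261 @ $12 + 151 @ $8 + 135 @ $10 = $5,690
Check: goods available $15,426 = COGS $9,736 + ending $5,690

Ending inventory = $5,690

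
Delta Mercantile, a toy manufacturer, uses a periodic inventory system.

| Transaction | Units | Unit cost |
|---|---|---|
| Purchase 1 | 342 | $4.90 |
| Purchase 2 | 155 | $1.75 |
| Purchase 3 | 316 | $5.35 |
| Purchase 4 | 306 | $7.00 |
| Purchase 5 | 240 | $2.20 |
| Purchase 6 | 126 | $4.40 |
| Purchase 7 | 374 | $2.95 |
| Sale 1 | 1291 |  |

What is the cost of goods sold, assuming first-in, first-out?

COGS = $6,158.05

Sale 1 (1291) [FIFO — oldest first]: 342 @ $4.90 + 155 @ $1.75 + 316 @ $5.35 + 306 @ $7.00 + 172 @ $2.20 = $6,158.05
Ending inventory: 68 @ $2.20 + 126 @ $4.40 + 374 @ $2.95 = $1,807.30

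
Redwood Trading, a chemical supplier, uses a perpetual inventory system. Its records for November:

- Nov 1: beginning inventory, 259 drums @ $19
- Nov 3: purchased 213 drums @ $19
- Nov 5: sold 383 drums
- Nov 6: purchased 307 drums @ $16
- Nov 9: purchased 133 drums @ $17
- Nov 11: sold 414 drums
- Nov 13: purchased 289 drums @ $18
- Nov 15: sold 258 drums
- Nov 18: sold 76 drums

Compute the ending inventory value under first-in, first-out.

Nov 5, 383 sold [FIFO — oldest first]: 259 @ $19 + 124 @ $19 = $7,277
Nov 11, 414 sold [FIFO — oldest first]: 89 @ $19 + 307 @ $16 + 18 @ $17 = $6,909
Nov 15, 258 sold [FIFO — oldest first]: 115 @ $17 + 143 @ $18 = $4,529
Nov 18, 76 sold [FIFO — oldest first]: 76 @ $18 = $1,368
Total COGS = $7,277 + $6,909 + $4,529 + $1,368 = $20,083
Ending inventory: 70 @ $18 = $1,260

Ending inventory = $1,260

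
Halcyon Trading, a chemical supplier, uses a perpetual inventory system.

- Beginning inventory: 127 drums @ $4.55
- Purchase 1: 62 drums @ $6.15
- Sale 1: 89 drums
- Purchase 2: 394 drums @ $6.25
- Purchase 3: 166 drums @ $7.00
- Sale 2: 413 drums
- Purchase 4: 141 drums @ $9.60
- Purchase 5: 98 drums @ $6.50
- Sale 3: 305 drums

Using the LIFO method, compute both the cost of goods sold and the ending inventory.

COGS = $5,613.00; ending inventory = $961.25

Sale 1 (89) [LIFO — newest first]: 62 @ $6.15 + 27 @ $4.55 = $504.15
Sale 2 (413) [LIFO — newest first]: 166 @ $7.00 + 247 @ $6.25 = $2,705.75
Sale 3 (305) [LIFO — newest first]: 98 @ $6.50 + 141 @ $9.60 + 66 @ $6.25 = $2,403.10
Total COGS = $504.15 + $2,705.75 + $2,403.10 = $5,613.00
Ending inventory: 100 @ $4.55 + 81 @ $6.25 = $961.25
Check: goods available $6,574.25 = COGS $5,613.00 + ending $961.25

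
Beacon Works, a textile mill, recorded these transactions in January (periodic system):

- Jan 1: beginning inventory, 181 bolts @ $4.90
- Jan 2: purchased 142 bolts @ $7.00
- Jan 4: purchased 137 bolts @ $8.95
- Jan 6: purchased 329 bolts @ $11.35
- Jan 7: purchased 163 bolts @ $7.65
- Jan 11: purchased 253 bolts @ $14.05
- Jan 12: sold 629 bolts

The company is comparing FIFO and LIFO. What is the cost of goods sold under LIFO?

FIFO COGS: 181 @ $4.90 + 142 @ $7.00 + 137 @ $8.95 + 169 @ $11.35 = $5,025.20
LIFO COGS: 253 @ $14.05 + 163 @ $7.65 + 213 @ $11.35 = $7,219.15

COGS = $7,219.15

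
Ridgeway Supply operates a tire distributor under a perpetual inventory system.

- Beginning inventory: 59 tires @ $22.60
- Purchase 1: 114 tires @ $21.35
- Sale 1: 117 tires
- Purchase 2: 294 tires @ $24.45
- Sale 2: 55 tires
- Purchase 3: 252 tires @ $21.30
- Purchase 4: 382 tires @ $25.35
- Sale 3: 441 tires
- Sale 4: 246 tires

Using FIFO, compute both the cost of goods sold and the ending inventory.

COGS = $19,872.20; ending inventory = $6,134.70

Sale 1 (117) [FIFO — oldest first]: 59 @ $22.60 + 58 @ $21.35 = $2,571.70
Sale 2 (55) [FIFO — oldest first]: 55 @ $21.35 = $1,174.25
Sale 3 (441) [FIFO — oldest first]: 1 @ $21.35 + 294 @ $24.45 + 146 @ $21.30 = $10,319.45
Sale 4 (246) [FIFO — oldest first]: 106 @ $21.30 + 140 @ $25.35 = $5,806.80
Total COGS = $2,571.70 + $1,174.25 + $10,319.45 + $5,806.80 = $19,872.20
Ending inventory: 242 @ $25.35 = $6,134.70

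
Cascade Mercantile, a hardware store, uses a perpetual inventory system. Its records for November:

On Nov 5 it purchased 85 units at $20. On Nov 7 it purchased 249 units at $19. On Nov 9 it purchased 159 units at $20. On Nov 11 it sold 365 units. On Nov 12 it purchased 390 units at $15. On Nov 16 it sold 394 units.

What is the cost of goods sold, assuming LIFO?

Nov 11, 365 sold [LIFO — newest first]: 159 @ $20 + 206 @ $19 = $7,094
Nov 16, 394 sold [LIFO — newest first]: 390 @ $15 + 4 @ $19 = $5,926
Total COGS = $7,094 + $5,926 = $13,020
Ending inventory: 85 @ $20 + 39 @ $19 = $2,441

COGS = $13,020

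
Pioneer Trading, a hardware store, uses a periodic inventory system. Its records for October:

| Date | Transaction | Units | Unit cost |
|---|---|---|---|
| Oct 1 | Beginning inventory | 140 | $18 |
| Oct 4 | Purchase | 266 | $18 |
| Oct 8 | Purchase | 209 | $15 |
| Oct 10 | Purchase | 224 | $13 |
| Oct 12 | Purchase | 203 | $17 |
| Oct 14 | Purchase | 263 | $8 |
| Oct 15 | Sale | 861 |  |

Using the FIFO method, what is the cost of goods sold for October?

COGS = $13,729

Oct 15, 861 sold [FIFO — oldest first]: 140 @ $18 + 266 @ $18 + 209 @ $15 + 224 @ $13 + 22 @ $17 = $13,729
Ending inventory: 181 @ $17 + 263 @ $8 = $5,181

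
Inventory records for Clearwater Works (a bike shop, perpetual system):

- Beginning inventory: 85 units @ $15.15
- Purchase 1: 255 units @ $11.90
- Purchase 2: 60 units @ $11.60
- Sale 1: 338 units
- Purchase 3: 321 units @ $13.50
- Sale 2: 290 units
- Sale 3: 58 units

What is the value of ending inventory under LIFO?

Ending inventory = $530.25

Sale 1 (338) [LIFO — newest first]: 60 @ $11.60 + 255 @ $11.90 + 23 @ $15.15 = $4,078.95
Sale 2 (290) [LIFO — newest first]: 290 @ $13.50 = $3,915.00
Sale 3 (58) [LIFO — newest first]: 31 @ $13.50 + 27 @ $15.15 = $827.55
Total COGS = $4,078.95 + $3,915.00 + $827.55 = $8,821.50
Ending inventory: 35 @ $15.15 = $530.25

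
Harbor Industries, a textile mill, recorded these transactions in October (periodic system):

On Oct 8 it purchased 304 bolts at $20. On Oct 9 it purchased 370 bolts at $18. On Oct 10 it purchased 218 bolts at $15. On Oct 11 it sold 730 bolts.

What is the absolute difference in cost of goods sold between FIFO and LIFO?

FIFO COGS: 304 @ $20 + 370 @ $18 + 56 @ $15 = $13,580
LIFO COGS: 218 @ $15 + 370 @ $18 + 142 @ $20 = $12,770
Difference = |$13,580 − $12,770| = $810

$810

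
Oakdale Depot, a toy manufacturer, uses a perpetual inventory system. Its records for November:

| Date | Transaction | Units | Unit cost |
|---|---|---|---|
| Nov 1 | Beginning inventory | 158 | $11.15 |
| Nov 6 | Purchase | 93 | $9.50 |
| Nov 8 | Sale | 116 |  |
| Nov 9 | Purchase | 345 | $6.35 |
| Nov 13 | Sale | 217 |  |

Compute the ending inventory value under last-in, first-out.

Nov 8, 116 sold [LIFO — newest first]: 93 @ $9.50 + 23 @ $11.15 = $1,139.95
Nov 13, 217 sold [LIFO — newest first]: 217 @ $6.35 = $1,377.95
Total COGS = $1,139.95 + $1,377.95 = $2,517.90
Ending inventory: 135 @ $11.15 + 128 @ $6.35 = $2,318.05

Ending inventory = $2,318.05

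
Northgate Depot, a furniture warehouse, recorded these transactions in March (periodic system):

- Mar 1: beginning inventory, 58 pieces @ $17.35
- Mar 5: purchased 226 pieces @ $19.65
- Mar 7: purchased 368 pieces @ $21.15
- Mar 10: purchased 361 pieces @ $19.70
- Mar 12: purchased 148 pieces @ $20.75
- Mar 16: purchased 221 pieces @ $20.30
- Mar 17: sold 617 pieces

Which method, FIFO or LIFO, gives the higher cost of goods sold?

FIFO COGS: 58 @ $17.35 + 226 @ $19.65 + 333 @ $21.15 = $12,490.15
LIFO COGS: 221 @ $20.30 + 148 @ $20.75 + 248 @ $19.70 = $12,442.90

FIFO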